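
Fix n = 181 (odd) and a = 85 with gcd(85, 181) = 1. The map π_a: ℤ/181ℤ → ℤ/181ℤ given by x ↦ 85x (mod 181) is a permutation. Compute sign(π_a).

Orbit of 69 under x↦85x: [69, 73, 51, 172, 140, 135, 72]… (length divides ord_181(85)).
Decompose π into cycles: lengths [180, 1] (2 cycles, including the fixed point 0).
181 − 2 = 179 transpositions; sign(π) = (−1)^179 = -1.
Check: (85/181) = -1 by Zolotarev.

-1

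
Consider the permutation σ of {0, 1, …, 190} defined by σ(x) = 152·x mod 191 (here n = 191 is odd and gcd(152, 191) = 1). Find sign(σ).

-1

Start at x=49: 49 → 190 → 39 → 7 → 109 → 142 → 1 → … (one orbit).
20 cycles of lengths [10, 10, 10, 10, 10, 10, 10, 10, 10, 10, 10, 10, 10, 10, 10, 10, 10, 10, 10, 1].
n − c = 191 − 20 = 171; sign = (−1)^171 = -1.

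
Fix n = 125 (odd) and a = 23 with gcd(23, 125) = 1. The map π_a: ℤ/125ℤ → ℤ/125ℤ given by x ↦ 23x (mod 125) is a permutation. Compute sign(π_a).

-1

Orbit of 79 under x↦23x: [79, 67, 41, 68, 64, 97, 106]… (length divides ord_125(23)).
Cycle lengths of π_23 on ℤ/125ℤ: [100, 20, 4, 1]; 4 cycles in total.
Σ(ℓ_i−1) = 125−4 = 121; sign = (−1)^121 = -1.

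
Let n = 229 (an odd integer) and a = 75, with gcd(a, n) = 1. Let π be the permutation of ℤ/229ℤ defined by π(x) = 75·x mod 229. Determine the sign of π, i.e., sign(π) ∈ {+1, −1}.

+1

Start at x=129: 129 → 57 → 153 → 25 → 43 → 19 → 51 → … (one orbit).
The orbit structure of x ↦ 75x mod 229: 5 orbits of sizes [57, 57, 57, 57, 1].
229 − 5 = 224 transpositions; sign(π) = (−1)^224 = +1.
The Jacobi symbol (75|229) = +1 (Zolotarev) agrees.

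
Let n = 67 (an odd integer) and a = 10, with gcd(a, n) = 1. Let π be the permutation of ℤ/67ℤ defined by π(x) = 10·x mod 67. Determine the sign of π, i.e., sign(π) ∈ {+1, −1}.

+1

Trace 22: π^k(22) = [22, 19, 56, 24, 39, 55, 14] for k=0..6.
Cycle type of π: 33×2 + 1; total 3 cycles.
Σ(ℓ_i−1) = 67−3 = 64; sign = (−1)^64 = +1.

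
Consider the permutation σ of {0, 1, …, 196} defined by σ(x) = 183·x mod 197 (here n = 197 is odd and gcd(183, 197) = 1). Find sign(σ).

-1

Orbit of 1 under x↦183x: [1, 183, 196, 14]… (length divides ord_197(183)).
50 cycles of lengths [4, 4, 4, 4, 4, 4, 4, 4, 4, 4, 4, 4, 4, 4, 4, 4, 4, 4, 4, 4, 4, 4, 4, 4, 4, 4, 4, 4, 4, 4, 4, 4, 4, 4, 4, 4, 4, 4, 4, 4, 4, 4, 4, 4, 4, 4, 4, 4, 4, 1].
Σ(ℓ_i−1) = 197−50 = 147; sign = (−1)^147 = -1.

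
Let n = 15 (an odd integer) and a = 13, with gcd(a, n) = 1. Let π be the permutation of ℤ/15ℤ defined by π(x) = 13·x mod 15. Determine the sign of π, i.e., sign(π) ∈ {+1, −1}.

-1

Start at x=7: 7 → 1 → 13 → 4 → 7 (one orbit).
Cycle type of π: 4×3 + 1×3; total 6 cycles.
With 6 cycles on 15 points, sign = (−1)^{15−6} = -1.
Check: (13/15) = -1 by Zolotarev.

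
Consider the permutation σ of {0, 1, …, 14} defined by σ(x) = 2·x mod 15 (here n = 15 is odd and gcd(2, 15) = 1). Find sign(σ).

+1

Start at x=4: 4 → 8 → 1 → 2 → 4 (one orbit).
π_2 has 5 disjoint cycles with lengths [4, 4, 4, 2, 1] on {0,…,14}.
5 cycles on 15: each ℓ→(−1)^(ℓ−1), product (−1)^10 = +1.
Via Zolotarev, sign(π_{2}) = (2|15) = +1.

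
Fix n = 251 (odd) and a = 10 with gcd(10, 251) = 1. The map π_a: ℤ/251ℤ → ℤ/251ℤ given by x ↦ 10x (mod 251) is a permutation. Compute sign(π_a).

-1

Start at x=219: 219 → 182 → 63 → 128 → 25 → 250 → 241 → … (one orbit).
The orbit structure of x ↦ 10x mod 251: 6 orbits of sizes [50, 50, 50, 50, 50, 1].
Σ(ℓ_i−1) = 251−6 = 245; sign = (−1)^245 = -1.
(10|251)_J = -1 (Zolotarev's lemma cross-check).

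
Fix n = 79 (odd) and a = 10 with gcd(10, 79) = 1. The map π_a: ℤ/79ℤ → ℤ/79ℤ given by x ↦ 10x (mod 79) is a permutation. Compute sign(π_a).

Trace 52: π^k(52) = [52, 46, 65, 18, 22, 62, 67] for k=0..6.
7 cycles of lengths [13, 13, 13, 13, 13, 13, 1].
Σ(ℓ_i−1) = 79−7 = 72; sign = (−1)^72 = +1.
Via Zolotarev, sign(π_{10}) = (10|79) = +1.

+1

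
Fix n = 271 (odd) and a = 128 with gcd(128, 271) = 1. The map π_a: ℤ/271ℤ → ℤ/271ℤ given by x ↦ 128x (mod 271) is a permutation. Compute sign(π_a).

Trace 180: π^k(180) = [180, 5, 98, 78, 228, 187, 88] for k=0..6.
π_128 has 3 disjoint cycles with lengths [135, 135, 1] on {0,…,270}.
Σ(ℓ_i−1) = 271−3 = 268; sign = (−1)^268 = +1.

+1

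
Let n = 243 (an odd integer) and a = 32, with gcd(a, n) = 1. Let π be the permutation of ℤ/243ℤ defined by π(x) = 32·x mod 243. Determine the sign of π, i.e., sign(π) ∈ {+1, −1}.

-1

Orbit of 220 under x↦32x: [220, 236, 19, 122, 16, 26, 103]… (length divides ord_243(32)).
Cycle lengths of π_32 on ℤ/243ℤ: [162, 54, 18, 6, 2, 1]; 6 cycles in total.
sign(π) = (−1)^{n − #cycles} = (−1)^{243−6} = (−1)^237 = -1.
(32|243)_J = -1 (Zolotarev's lemma cross-check).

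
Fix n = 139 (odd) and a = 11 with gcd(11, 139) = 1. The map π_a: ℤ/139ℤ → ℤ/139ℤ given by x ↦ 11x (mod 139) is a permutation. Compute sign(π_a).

+1

Trace 49: π^k(49) = [49, 122, 91, 28, 30, 52, 16] for k=0..6.
Decompose π into cycles: lengths [69, 69, 1] (3 cycles, including the fixed point 0).
n − c = 139 − 3 = 136; sign = (−1)^136 = +1.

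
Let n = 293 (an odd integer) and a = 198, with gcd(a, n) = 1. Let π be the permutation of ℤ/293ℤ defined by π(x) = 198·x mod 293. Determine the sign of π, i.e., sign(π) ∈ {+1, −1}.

Start at x=198: 198 → 235 → 236 → 141 → 83 → 26 → 167 → … (one orbit).
3 cycles of lengths [146, 146, 1].
3 cycles on 293: each ℓ→(−1)^(ℓ−1), product (−1)^290 = +1.
Zolotarev: (198|293) = +1, matching the cycle-count sign.

+1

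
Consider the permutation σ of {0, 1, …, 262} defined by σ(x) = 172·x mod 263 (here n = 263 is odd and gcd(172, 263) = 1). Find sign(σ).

+1

Start at x=258: 258 → 192 → 149 → 117 → 136 → 248 → 50 → … (one orbit).
The orbit structure of x ↦ 172x mod 263: 3 orbits of sizes [131, 131, 1].
Σ(ℓ_i−1) = 263−3 = 260; sign = (−1)^260 = +1.
Zolotarev: (172|263) = +1, matching the cycle-count sign.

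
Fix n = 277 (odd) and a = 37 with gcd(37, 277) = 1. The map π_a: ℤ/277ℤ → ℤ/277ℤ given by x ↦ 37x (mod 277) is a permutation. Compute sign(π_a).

Orbit of 61 under x↦37x: [61, 41, 132, 175, 104, 247, 275]… (length divides ord_277(37)).
Cycle type of π: 92×3 + 1; total 4 cycles.
277 − 4 = 273 transpositions; sign(π) = (−1)^273 = -1.

-1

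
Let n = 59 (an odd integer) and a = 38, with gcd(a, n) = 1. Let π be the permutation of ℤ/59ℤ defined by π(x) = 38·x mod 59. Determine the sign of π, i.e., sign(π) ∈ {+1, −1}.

Orbit of 5 under x↦38x: [5, 13, 22, 10, 26, 44, 20]… (length divides ord_59(38)).
The orbit structure of x ↦ 38x mod 59: 2 orbits of sizes [58, 1].
2 cycles on 59: each ℓ→(−1)^(ℓ−1), product (−1)^57 = -1.

-1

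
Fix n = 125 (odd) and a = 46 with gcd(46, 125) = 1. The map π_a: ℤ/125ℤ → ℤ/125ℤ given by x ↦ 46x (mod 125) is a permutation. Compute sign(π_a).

+1

Start at x=96: 96 → 41 → 11 → 6 → 26 → 71 → 16 → … (one orbit).
Cycle lengths of π_46 on ℤ/125ℤ: [25, 25, 25, 25, 5, 5, 5, 5, 1, 1, 1, 1, 1]; 13 cycles in total.
With 13 cycles on 125 points, sign = (−1)^{125−13} = +1.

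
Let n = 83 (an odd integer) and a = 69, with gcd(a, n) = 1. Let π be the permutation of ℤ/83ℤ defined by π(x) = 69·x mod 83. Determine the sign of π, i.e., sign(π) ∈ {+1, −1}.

Orbit of 7 under x↦69x: [7, 68, 44, 48, 75, 29, 9]… (length divides ord_83(69)).
Decompose π into cycles: lengths [41, 41, 1] (3 cycles, including the fixed point 0).
3 cycles on 83: each ℓ→(−1)^(ℓ−1), product (−1)^80 = +1.

+1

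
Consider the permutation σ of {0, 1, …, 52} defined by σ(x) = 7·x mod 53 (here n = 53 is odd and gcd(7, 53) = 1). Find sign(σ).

+1

Start at x=6: 6 → 42 → 29 → 44 → 43 → 36 → 40 → … (one orbit).
The orbit structure of x ↦ 7x mod 53: 3 orbits of sizes [26, 26, 1].
3 cycles on 53: each ℓ→(−1)^(ℓ−1), product (−1)^50 = +1.
The Jacobi symbol (7|53) = +1 (Zolotarev) agrees.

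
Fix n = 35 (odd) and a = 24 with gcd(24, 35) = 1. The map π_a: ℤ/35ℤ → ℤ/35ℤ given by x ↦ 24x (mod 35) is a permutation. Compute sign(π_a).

Orbit of 16 under x↦24x: [16, 34, 11, 19, 1, 24]… (length divides ord_35(24)).
8 cycles of lengths [6, 6, 6, 6, 6, 2, 2, 1].
Σ(ℓ_i−1) = 35−8 = 27; sign = (−1)^27 = -1.

-1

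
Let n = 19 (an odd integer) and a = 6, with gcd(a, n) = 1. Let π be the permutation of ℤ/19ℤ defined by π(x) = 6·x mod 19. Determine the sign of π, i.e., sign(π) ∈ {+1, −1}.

Start at x=4: 4 → 5 → 11 → 9 → 16 → 1 → 6 → … (one orbit).
π_6 has 3 disjoint cycles with lengths [9, 9, 1] on {0,…,18}.
sign(π) = (−1)^{n − #cycles} = (−1)^{19−3} = (−1)^16 = +1.

+1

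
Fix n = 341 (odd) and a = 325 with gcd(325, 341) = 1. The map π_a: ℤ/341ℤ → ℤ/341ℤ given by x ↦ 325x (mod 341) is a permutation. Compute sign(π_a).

+1

Orbit of 85 under x↦325x: [85, 4, 277, 1, 325, 256, 337]… (length divides ord_341(325)).
Decompose π into cycles: lengths [10, 10, 10, 10, 10, 10, 10, 10, 10, 10, 10, 10, 10, 10, 10, 10, 10, 10, 10, 10, 10, 10, 10, 10, 10, 10, 10, 10, 10, 10, 10, 10, 10, 10, 1] (35 cycles, including the fixed point 0).
n − c = 341 − 35 = 306; sign = (−1)^306 = +1.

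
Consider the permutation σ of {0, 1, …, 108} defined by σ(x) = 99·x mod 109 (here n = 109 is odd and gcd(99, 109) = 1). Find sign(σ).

-1

Orbit of 43 under x↦99x: [43, 6, 49, 55, 104, 50, 45]… (length divides ord_109(99)).
The orbit structure of x ↦ 99x mod 109: 2 orbits of sizes [108, 1].
With 2 cycles on 109 points, sign = (−1)^{109−2} = -1.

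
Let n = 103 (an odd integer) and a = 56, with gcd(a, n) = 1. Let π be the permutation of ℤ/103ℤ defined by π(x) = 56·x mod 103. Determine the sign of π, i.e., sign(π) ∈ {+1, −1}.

+1

Orbit of 1 under x↦56x: [1, 56, 46]… (length divides ord_103(56)).
The orbit structure of x ↦ 56x mod 103: 35 orbits of sizes [3, 3, 3, 3, 3, 3, 3, 3, 3, 3, 3, 3, 3, 3, 3, 3, 3, 3, 3, 3, 3, 3, 3, 3, 3, 3, 3, 3, 3, 3, 3, 3, 3, 3, 1].
103 − 35 = 68 transpositions; sign(π) = (−1)^68 = +1.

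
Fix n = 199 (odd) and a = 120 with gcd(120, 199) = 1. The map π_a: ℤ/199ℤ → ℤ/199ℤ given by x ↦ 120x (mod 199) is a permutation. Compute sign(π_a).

-1

Start at x=106: 106 → 183 → 70 → 42 → 65 → 39 → 103 → … (one orbit).
The orbit structure of x ↦ 120x mod 199: 2 orbits of sizes [198, 1].
sign(π) = (−1)^{n − #cycles} = (−1)^{199−2} = (−1)^197 = -1.
(120|199)_J = -1 (Zolotarev's lemma cross-check).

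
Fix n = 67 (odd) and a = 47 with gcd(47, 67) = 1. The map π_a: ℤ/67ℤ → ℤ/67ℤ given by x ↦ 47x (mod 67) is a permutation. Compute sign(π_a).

Start at x=59: 59 → 26 → 16 → 15 → 35 → 37 → 64 → … (one orbit).
π_47 has 3 disjoint cycles with lengths [33, 33, 1] on {0,…,66}.
67 − 3 = 64 transpositions; sign(π) = (−1)^64 = +1.

+1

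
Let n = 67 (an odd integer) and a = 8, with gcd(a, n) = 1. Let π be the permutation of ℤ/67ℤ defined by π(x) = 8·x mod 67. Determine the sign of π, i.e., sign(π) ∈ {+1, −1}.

Trace 8: π^k(8) = [8, 64, 43, 9, 5, 40, 52] for k=0..6.
Cycle type of π: 22×3 + 1; total 4 cycles.
67 − 4 = 63 transpositions; sign(π) = (−1)^63 = -1.

-1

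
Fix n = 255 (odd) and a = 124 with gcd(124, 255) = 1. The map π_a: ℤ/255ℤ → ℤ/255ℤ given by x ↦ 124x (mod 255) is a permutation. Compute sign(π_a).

Start at x=109: 109 → 1 → 124 → 76 → 244 → 166 → 184 → … (one orbit).
Decompose π into cycles: lengths [16, 16, 16, 16, 16, 16, 16, 16, 16, 16, 16, 16, 16, 16, 16, 2, 2, 2, 2, 2, 2, 1, 1, 1] (24 cycles, including the fixed point 0).
Σ(ℓ_i−1) = 255−24 = 231; sign = (−1)^231 = -1.
Zolotarev: (124|255) = -1, matching the cycle-count sign.

-1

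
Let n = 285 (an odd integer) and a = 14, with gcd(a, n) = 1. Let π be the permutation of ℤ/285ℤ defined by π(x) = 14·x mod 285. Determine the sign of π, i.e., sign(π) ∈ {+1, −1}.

Orbit of 269 under x↦14x: [269, 61, 284, 271, 89, 106, 59]… (length divides ord_285(14)).
Cycle type of π: 18×15 + 2×7 + 1; total 23 cycles.
With 23 cycles on 285 points, sign = (−1)^{285−23} = +1.
The Jacobi symbol (14|285) = +1 (Zolotarev) agrees.

+1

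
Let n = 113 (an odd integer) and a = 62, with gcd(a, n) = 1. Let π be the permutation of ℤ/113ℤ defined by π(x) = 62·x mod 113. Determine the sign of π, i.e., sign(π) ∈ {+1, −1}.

+1

Trace 41: π^k(41) = [41, 56, 82, 112, 51, 111, 102] for k=0..6.
Decompose π into cycles: lengths [56, 56, 1] (3 cycles, including the fixed point 0).
With 3 cycles on 113 points, sign = (−1)^{113−3} = +1.
Via Zolotarev, sign(π_{62}) = (62|113) = +1.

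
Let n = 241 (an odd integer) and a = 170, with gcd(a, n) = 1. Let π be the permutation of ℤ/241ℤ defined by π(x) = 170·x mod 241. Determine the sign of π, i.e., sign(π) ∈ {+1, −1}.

Start at x=226: 226 → 101 → 59 → 149 → 25 → 153 → 223 → … (one orbit).
Decompose π into cycles: lengths [240, 1] (2 cycles, including the fixed point 0).
2 cycles on 241: each ℓ→(−1)^(ℓ−1), product (−1)^239 = -1.
The Jacobi symbol (170|241) = -1 (Zolotarev) agrees.

-1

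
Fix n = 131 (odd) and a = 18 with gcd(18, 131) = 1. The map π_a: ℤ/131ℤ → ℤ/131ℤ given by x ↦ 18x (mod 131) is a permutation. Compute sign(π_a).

Start at x=99: 99 → 79 → 112 → 51 → 1 → 18 → 62 → … (one orbit).
6 cycles of lengths [26, 26, 26, 26, 26, 1].
With 6 cycles on 131 points, sign = (−1)^{131−6} = -1.
Check: (18/131) = -1 by Zolotarev.

-1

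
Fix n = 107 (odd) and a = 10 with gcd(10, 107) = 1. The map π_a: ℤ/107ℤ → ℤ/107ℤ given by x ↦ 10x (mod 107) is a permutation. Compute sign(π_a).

Start at x=40: 40 → 79 → 41 → 89 → 34 → 19 → 83 → … (one orbit).
Cycle lengths of π_10 on ℤ/107ℤ: [53, 53, 1]; 3 cycles in total.
n − c = 107 − 3 = 104; sign = (−1)^104 = +1.
Zolotarev: (10|107) = +1, matching the cycle-count sign.

+1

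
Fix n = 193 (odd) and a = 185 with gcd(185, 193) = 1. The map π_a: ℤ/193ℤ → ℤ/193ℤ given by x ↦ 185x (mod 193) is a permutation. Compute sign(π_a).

Start at x=121: 121 → 190 → 24 → 1 → 185 → 64 → 67 → … (one orbit).
Cycle type of π: 32×6 + 1; total 7 cycles.
193 − 7 = 186 transpositions; sign(π) = (−1)^186 = +1.
The Jacobi symbol (185|193) = +1 (Zolotarev) agrees.

+1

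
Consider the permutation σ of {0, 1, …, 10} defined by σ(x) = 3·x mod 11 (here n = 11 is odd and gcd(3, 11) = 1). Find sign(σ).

+1

Start at x=3: 3 → 9 → 5 → 4 → 1 → 3 (one orbit).
Decompose π into cycles: lengths [5, 5, 1] (3 cycles, including the fixed point 0).
n − c = 11 − 3 = 8; sign = (−1)^8 = +1.
Zolotarev: (3|11) = +1, matching the cycle-count sign.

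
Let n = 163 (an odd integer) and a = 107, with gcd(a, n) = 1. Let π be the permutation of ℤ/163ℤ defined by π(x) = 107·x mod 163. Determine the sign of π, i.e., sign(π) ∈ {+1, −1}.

-1

Orbit of 50 under x↦107x: [50, 134, 157, 10, 92, 64, 2]… (length divides ord_163(107)).
2 cycles of lengths [162, 1].
Σ(ℓ_i−1) = 163−2 = 161; sign = (−1)^161 = -1.
Via Zolotarev, sign(π_{107}) = (107|163) = -1.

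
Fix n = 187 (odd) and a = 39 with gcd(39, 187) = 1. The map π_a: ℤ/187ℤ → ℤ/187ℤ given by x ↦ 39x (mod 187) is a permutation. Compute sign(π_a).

+1

Start at x=109: 109 → 137 → 107 → 59 → 57 → 166 → 116 → … (one orbit).
Cycle type of π: 80×2 + 16 + 10 + 1; total 5 cycles.
With 5 cycles on 187 points, sign = (−1)^{187−5} = +1.
Via Zolotarev, sign(π_{39}) = (39|187) = +1.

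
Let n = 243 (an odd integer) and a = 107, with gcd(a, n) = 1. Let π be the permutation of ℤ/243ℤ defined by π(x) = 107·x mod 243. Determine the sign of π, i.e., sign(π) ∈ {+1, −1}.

-1

Orbit of 82 under x↦107x: [82, 26, 109, 242, 136, 215, 163]… (length divides ord_243(107)).
The orbit structure of x ↦ 107x mod 243: 32 orbits of sizes [18, 18, 18, 18, 18, 18, 18, 18, 18, 6, 6, 6, 6, 6, 6, 6, 6, 6, 2, 2, 2, 2, 2, 2, 2, 2, 2, 2, 2, 2, 2, 1].
n − c = 243 − 32 = 211; sign = (−1)^211 = -1.
(107|243)_J = -1 (Zolotarev's lemma cross-check).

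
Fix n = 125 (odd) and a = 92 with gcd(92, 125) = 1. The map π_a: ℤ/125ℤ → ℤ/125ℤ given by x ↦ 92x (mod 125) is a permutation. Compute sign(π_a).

Start at x=79: 79 → 18 → 31 → 102 → 9 → 78 → 51 → … (one orbit).
4 cycles of lengths [100, 20, 4, 1].
With 4 cycles on 125 points, sign = (−1)^{125−4} = -1.
Check: (92/125) = -1 by Zolotarev.

-1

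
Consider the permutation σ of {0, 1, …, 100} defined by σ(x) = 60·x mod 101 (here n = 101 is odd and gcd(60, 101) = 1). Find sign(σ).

Trace 95: π^k(95) = [95, 44, 14, 32, 1, 60, 65] for k=0..6.
Decompose π into cycles: lengths [20, 20, 20, 20, 20, 1] (6 cycles, including the fixed point 0).
6 cycles on 101: each ℓ→(−1)^(ℓ−1), product (−1)^95 = -1.
(60|101)_J = -1 (Zolotarev's lemma cross-check).

-1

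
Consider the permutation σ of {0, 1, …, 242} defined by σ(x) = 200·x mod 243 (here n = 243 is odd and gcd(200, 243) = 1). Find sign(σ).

Start at x=17: 17 → 241 → 86 → 190 → 92 → 175 → 8 → … (one orbit).
Cycle lengths of π_200 on ℤ/243ℤ: [162, 54, 18, 6, 2, 1]; 6 cycles in total.
n − c = 243 − 6 = 237; sign = (−1)^237 = -1.
Zolotarev: (200|243) = -1, matching the cycle-count sign.

-1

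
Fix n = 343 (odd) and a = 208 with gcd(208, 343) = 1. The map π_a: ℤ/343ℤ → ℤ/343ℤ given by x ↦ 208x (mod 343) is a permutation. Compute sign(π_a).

-1

Trace 222: π^k(222) = [222, 214, 265, 240, 185, 64, 278] for k=0..6.
π_208 has 4 disjoint cycles with lengths [294, 42, 6, 1] on {0,…,342}.
sign(π) = (−1)^{n − #cycles} = (−1)^{343−4} = (−1)^339 = -1.
Check: (208/343) = -1 by Zolotarev.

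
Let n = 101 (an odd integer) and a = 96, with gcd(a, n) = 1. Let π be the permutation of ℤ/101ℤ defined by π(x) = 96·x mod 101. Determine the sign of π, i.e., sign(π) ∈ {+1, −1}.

Orbit of 14 under x↦96x: [14, 31, 47, 68, 64, 84, 85]… (length divides ord_101(96)).
π_96 has 3 disjoint cycles with lengths [50, 50, 1] on {0,…,100}.
sign(π) = (−1)^{n − #cycles} = (−1)^{101−3} = (−1)^98 = +1.
Via Zolotarev, sign(π_{96}) = (96|101) = +1.

+1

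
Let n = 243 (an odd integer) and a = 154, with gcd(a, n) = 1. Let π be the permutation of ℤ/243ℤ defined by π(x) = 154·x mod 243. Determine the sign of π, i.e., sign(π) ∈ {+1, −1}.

Trace 19: π^k(19) = [19, 10, 82, 235, 226, 55, 208] for k=0..6.
27 cycles of lengths [27, 27, 27, 27, 27, 27, 9, 9, 9, 9, 9, 9, 3, 3, 3, 3, 3, 3, 1, 1, 1, 1, 1, 1, 1, 1, 1].
With 27 cycles on 243 points, sign = (−1)^{243−27} = +1.

+1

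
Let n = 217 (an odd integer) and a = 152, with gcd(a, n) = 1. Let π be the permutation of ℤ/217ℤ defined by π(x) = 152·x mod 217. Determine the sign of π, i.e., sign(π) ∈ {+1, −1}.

Start at x=131: 131 → 165 → 125 → 121 → 164 → 190 → 19 → … (one orbit).
Cycle lengths of π_152 on ℤ/217ℤ: [30, 30, 30, 30, 30, 30, 15, 15, 6, 1]; 10 cycles in total.
With 10 cycles on 217 points, sign = (−1)^{217−10} = -1.
Via Zolotarev, sign(π_{152}) = (152|217) = -1.

-1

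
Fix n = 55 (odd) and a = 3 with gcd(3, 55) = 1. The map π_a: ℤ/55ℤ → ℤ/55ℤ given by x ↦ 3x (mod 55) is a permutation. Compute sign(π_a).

-1

Orbit of 12 under x↦3x: [12, 36, 53, 49, 37, 1, 3]… (length divides ord_55(3)).
6 cycles of lengths [20, 20, 5, 5, 4, 1].
sign(π) = (−1)^{n − #cycles} = (−1)^{55−6} = (−1)^49 = -1.
Check: (3/55) = -1 by Zolotarev.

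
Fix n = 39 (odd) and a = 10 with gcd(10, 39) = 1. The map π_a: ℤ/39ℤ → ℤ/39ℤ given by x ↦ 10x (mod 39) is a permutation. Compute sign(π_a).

+1

Start at x=4: 4 → 1 → 10 → 22 → 25 → 16 → 4 (one orbit).
Cycle type of π: 6×6 + 1×3; total 9 cycles.
9 cycles on 39: each ℓ→(−1)^(ℓ−1), product (−1)^30 = +1.
(10|39)_J = +1 (Zolotarev's lemma cross-check).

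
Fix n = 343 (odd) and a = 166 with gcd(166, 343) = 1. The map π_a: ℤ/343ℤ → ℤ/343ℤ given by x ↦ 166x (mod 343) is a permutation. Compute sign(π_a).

Start at x=1: 1 → 166 → 116 → 48 → 79 → 80 → 246 → … (one orbit).
Cycle type of π: 42×7 + 6×8 + 1; total 16 cycles.
343 − 16 = 327 transpositions; sign(π) = (−1)^327 = -1.

-1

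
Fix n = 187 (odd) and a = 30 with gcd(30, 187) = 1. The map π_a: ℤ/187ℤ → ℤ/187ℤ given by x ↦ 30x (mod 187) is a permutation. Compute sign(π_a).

-1

Trace 21: π^k(21) = [21, 69, 13, 16, 106, 1, 30] for k=0..6.
Cycle lengths of π_30 on ℤ/187ℤ: [20, 20, 20, 20, 20, 20, 20, 20, 10, 4, 4, 4, 4, 1]; 14 cycles in total.
sign(π) = (−1)^{n − #cycles} = (−1)^{187−14} = (−1)^173 = -1.
Check: (30/187) = -1 by Zolotarev.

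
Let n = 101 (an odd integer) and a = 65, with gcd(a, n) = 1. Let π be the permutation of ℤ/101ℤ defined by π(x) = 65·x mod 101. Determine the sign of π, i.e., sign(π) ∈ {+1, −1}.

+1

Trace 36: π^k(36) = [36, 17, 95, 14, 1, 65, 84] for k=0..6.
The orbit structure of x ↦ 65x mod 101: 11 orbits of sizes [10, 10, 10, 10, 10, 10, 10, 10, 10, 10, 1].
11 cycles on 101: each ℓ→(−1)^(ℓ−1), product (−1)^90 = +1.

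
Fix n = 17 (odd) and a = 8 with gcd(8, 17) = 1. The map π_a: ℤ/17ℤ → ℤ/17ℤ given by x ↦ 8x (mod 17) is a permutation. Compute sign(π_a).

Start at x=8: 8 → 13 → 2 → 16 → 9 → 4 → 15 → … (one orbit).
Cycle lengths of π_8 on ℤ/17ℤ: [8, 8, 1]; 3 cycles in total.
3 cycles on 17: each ℓ→(−1)^(ℓ−1), product (−1)^14 = +1.
Zolotarev: (8|17) = +1, matching the cycle-count sign.

+1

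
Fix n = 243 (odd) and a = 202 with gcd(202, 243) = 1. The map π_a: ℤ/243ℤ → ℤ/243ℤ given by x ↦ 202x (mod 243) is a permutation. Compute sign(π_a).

+1

Orbit of 100 under x↦202x: [100, 31, 187, 109, 148, 7, 199]… (length divides ord_243(202)).
Cycle lengths of π_202 on ℤ/243ℤ: [81, 81, 27, 27, 9, 9, 3, 3, 1, 1, 1]; 11 cycles in total.
With 11 cycles on 243 points, sign = (−1)^{243−11} = +1.
Zolotarev: (202|243) = +1, matching the cycle-count sign.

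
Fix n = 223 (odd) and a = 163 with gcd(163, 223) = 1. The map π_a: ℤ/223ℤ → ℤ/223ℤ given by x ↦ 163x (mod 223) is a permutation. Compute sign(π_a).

Start at x=111: 111 → 30 → 207 → 68 → 157 → 169 → 118 → … (one orbit).
π_163 has 4 disjoint cycles with lengths [74, 74, 74, 1] on {0,…,222}.
sign(π) = (−1)^{n − #cycles} = (−1)^{223−4} = (−1)^219 = -1.
(163|223)_J = -1 (Zolotarev's lemma cross-check).

-1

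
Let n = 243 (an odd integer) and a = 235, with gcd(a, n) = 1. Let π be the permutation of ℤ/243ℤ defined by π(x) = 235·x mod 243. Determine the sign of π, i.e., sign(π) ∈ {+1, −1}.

+1

Start at x=208: 208 → 37 → 190 → 181 → 10 → 163 → 154 → … (one orbit).
Cycle type of π: 27×6 + 9×6 + 3×6 + 1×9; total 27 cycles.
27 cycles on 243: each ℓ→(−1)^(ℓ−1), product (−1)^216 = +1.
Check: (235/243) = +1 by Zolotarev.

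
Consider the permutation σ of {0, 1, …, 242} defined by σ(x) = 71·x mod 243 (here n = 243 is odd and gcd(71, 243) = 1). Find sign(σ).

Trace 226: π^k(226) = [226, 8, 82, 233, 19, 134, 37] for k=0..6.
Cycle type of π: 54×3 + 18×3 + 6×3 + 2×4 + 1; total 14 cycles.
sign(π) = (−1)^{n − #cycles} = (−1)^{243−14} = (−1)^229 = -1.
The Jacobi symbol (71|243) = -1 (Zolotarev) agrees.

-1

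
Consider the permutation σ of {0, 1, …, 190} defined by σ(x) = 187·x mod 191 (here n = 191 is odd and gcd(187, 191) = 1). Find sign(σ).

-1

Orbit of 103 under x↦187x: [103, 161, 120, 93, 10, 151, 160]… (length divides ord_191(187)).
2 cycles of lengths [190, 1].
2 cycles on 191: each ℓ→(−1)^(ℓ−1), product (−1)^189 = -1.
Zolotarev: (187|191) = -1, matching the cycle-count sign.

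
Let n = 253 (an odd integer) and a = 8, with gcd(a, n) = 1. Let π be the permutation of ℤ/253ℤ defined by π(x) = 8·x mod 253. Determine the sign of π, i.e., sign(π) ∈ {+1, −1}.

-1

Trace 116: π^k(116) = [116, 169, 87, 190, 2, 16, 128] for k=0..6.
Decompose π into cycles: lengths [110, 110, 11, 11, 10, 1] (6 cycles, including the fixed point 0).
n − c = 253 − 6 = 247; sign = (−1)^247 = -1.
Via Zolotarev, sign(π_{8}) = (8|253) = -1.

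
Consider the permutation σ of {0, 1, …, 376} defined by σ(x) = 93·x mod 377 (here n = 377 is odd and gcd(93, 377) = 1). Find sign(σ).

Orbit of 326 under x↦93x: [326, 158, 368, 294, 198, 318, 168]… (length divides ord_377(93)).
The orbit structure of x ↦ 93x mod 377: 8 orbits of sizes [84, 84, 84, 84, 14, 14, 12, 1].
377 − 8 = 369 transpositions; sign(π) = (−1)^369 = -1.
Check: (93/377) = -1 by Zolotarev.

-1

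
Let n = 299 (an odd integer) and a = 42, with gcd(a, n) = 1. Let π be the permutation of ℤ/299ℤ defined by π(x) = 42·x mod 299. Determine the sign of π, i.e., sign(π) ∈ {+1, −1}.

-1

Orbit of 250 under x↦42x: [250, 35, 274, 146, 152, 105, 224]… (length divides ord_299(42)).
10 cycles of lengths [66, 66, 66, 66, 22, 3, 3, 3, 3, 1].
sign(π) = (−1)^{n − #cycles} = (−1)^{299−10} = (−1)^289 = -1.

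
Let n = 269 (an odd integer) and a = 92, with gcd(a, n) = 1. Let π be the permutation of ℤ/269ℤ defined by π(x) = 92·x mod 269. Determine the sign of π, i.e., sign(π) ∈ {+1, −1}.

Trace 152: π^k(152) = [152, 265, 170, 38, 268, 177, 144] for k=0..6.
Decompose π into cycles: lengths [134, 134, 1] (3 cycles, including the fixed point 0).
sign(π) = (−1)^{n − #cycles} = (−1)^{269−3} = (−1)^266 = +1.

+1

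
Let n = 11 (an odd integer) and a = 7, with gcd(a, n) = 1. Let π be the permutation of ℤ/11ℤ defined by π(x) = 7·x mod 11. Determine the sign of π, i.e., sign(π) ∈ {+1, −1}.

Orbit of 6 under x↦7x: [6, 9, 8, 1, 7, 5, 2]… (length divides ord_11(7)).
The orbit structure of x ↦ 7x mod 11: 2 orbits of sizes [10, 1].
2 cycles on 11: each ℓ→(−1)^(ℓ−1), product (−1)^9 = -1.

-1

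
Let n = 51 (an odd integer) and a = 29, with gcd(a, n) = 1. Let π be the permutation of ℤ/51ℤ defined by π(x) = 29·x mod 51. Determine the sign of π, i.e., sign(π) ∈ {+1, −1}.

+1

Orbit of 5 under x↦29x: [5, 43, 23, 4, 14, 49, 44]… (length divides ord_51(29)).
Cycle type of π: 16×3 + 2 + 1; total 5 cycles.
Σ(ℓ_i−1) = 51−5 = 46; sign = (−1)^46 = +1.
(29|51)_J = +1 (Zolotarev's lemma cross-check).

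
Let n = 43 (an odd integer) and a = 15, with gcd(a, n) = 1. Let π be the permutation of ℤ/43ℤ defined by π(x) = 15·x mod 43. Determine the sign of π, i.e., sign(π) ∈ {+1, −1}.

Trace 24: π^k(24) = [24, 16, 25, 31, 35, 9, 6] for k=0..6.
The orbit structure of x ↦ 15x mod 43: 3 orbits of sizes [21, 21, 1].
3 cycles on 43: each ℓ→(−1)^(ℓ−1), product (−1)^40 = +1.
Zolotarev: (15|43) = +1, matching the cycle-count sign.

+1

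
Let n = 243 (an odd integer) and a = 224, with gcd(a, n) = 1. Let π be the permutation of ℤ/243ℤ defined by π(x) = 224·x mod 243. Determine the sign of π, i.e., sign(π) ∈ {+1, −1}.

Start at x=19: 19 → 125 → 55 → 170 → 172 → 134 → 127 → … (one orbit).
Decompose π into cycles: lengths [54, 54, 54, 18, 18, 18, 6, 6, 6, 2, 2, 2, 2, 1] (14 cycles, including the fixed point 0).
With 14 cycles on 243 points, sign = (−1)^{243−14} = -1.

-1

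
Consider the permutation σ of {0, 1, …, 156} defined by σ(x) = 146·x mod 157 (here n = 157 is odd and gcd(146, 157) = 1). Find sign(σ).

+1

Start at x=146: 146 → 121 → 82 → 40 → 31 → 130 → 140 → … (one orbit).
π_146 has 3 disjoint cycles with lengths [78, 78, 1] on {0,…,156}.
sign(π) = (−1)^{n − #cycles} = (−1)^{157−3} = (−1)^154 = +1.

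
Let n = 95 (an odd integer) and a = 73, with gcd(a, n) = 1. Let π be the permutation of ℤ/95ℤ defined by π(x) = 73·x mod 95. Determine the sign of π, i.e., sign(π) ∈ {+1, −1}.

-1

Trace 73: π^k(73) = [73, 9, 87, 81, 23, 64, 17] for k=0..6.
Cycle lengths of π_73 on ℤ/95ℤ: [36, 36, 9, 9, 4, 1]; 6 cycles in total.
sign(π) = (−1)^{n − #cycles} = (−1)^{95−6} = (−1)^89 = -1.
Via Zolotarev, sign(π_{73}) = (73|95) = -1.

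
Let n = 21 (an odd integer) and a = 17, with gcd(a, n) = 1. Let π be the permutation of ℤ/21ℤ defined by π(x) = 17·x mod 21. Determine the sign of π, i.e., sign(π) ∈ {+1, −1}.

Orbit of 20 under x↦17x: [20, 4, 5, 1, 17, 16]… (length divides ord_21(17)).
π_17 has 5 disjoint cycles with lengths [6, 6, 6, 2, 1] on {0,…,20}.
sign(π) = (−1)^{n − #cycles} = (−1)^{21−5} = (−1)^16 = +1.
The Jacobi symbol (17|21) = +1 (Zolotarev) agrees.

+1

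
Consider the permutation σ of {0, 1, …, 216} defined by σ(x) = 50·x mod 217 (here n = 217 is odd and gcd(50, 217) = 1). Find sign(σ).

Start at x=204: 204 → 1 → 50 → 113 → 8 → 183 → 36 → … (one orbit).
Cycle lengths of π_50 on ℤ/217ℤ: [15, 15, 15, 15, 15, 15, 15, 15, 15, 15, 15, 15, 15, 15, 1, 1, 1, 1, 1, 1, 1]; 21 cycles in total.
With 21 cycles on 217 points, sign = (−1)^{217−21} = +1.

+1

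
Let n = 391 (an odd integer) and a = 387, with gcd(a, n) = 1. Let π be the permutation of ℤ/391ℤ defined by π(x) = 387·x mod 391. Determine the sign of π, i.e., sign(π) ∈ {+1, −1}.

Trace 149: π^k(149) = [149, 186, 38, 239, 217, 305, 344] for k=0..6.
π_387 has 14 disjoint cycles with lengths [44, 44, 44, 44, 44, 44, 44, 44, 22, 4, 4, 4, 4, 1] on {0,…,390}.
391 − 14 = 377 transpositions; sign(π) = (−1)^377 = -1.
Zolotarev: (387|391) = -1, matching the cycle-count sign.

-1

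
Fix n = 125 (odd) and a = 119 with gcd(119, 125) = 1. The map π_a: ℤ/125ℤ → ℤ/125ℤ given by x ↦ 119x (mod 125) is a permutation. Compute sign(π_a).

+1

Orbit of 89 under x↦119x: [89, 91, 79, 26, 94, 61, 9]… (length divides ord_125(119)).
π_119 has 7 disjoint cycles with lengths [50, 50, 10, 10, 2, 2, 1] on {0,…,124}.
n − c = 125 − 7 = 118; sign = (−1)^118 = +1.
Zolotarev: (119|125) = +1, matching the cycle-count sign.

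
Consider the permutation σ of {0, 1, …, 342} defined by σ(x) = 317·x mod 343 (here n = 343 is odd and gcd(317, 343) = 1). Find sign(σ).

Start at x=16: 16 → 270 → 183 → 44 → 228 → 246 → 121 → … (one orbit).
π_317 has 7 disjoint cycles with lengths [147, 147, 21, 21, 3, 3, 1] on {0,…,342}.
With 7 cycles on 343 points, sign = (−1)^{343−7} = +1.
The Jacobi symbol (317|343) = +1 (Zolotarev) agrees.

+1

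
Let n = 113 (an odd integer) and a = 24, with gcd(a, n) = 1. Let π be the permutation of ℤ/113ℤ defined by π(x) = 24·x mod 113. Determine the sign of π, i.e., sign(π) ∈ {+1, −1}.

-1

Start at x=47: 47 → 111 → 65 → 91 → 37 → 97 → 68 → … (one orbit).
π_24 has 2 disjoint cycles with lengths [112, 1] on {0,…,112}.
113 − 2 = 111 transpositions; sign(π) = (−1)^111 = -1.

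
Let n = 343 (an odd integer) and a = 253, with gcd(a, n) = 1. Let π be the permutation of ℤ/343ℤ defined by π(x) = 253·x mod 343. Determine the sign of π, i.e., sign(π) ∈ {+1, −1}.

Trace 267: π^k(267) = [267, 323, 85, 239, 99, 8, 309] for k=0..6.
π_253 has 19 disjoint cycles with lengths [49, 49, 49, 49, 49, 49, 7, 7, 7, 7, 7, 7, 1, 1, 1, 1, 1, 1, 1] on {0,…,342}.
n − c = 343 − 19 = 324; sign = (−1)^324 = +1.

+1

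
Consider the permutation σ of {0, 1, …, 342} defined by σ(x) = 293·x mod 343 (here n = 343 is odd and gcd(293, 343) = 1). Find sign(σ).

-1

Orbit of 293 under x↦293x: [293, 99, 195, 197, 97, 295, 342]… (length divides ord_343(293)).
46 cycles of lengths [14, 14, 14, 14, 14, 14, 14, 14, 14, 14, 14, 14, 14, 14, 14, 14, 14, 14, 14, 14, 14, 2, 2, 2, 2, 2, 2, 2, 2, 2, 2, 2, 2, 2, 2, 2, 2, 2, 2, 2, 2, 2, 2, 2, 2, 1].
Σ(ℓ_i−1) = 343−46 = 297; sign = (−1)^297 = -1.
(293|343)_J = -1 (Zolotarev's lemma cross-check).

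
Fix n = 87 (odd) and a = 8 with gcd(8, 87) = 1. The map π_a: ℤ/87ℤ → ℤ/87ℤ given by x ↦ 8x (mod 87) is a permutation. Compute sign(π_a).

+1

Trace 64: π^k(64) = [64, 77, 7, 56, 13, 17, 49] for k=0..6.
Cycle lengths of π_8 on ℤ/87ℤ: [28, 28, 28, 2, 1]; 5 cycles in total.
5 cycles on 87: each ℓ→(−1)^(ℓ−1), product (−1)^82 = +1.
Check: (8/87) = +1 by Zolotarev.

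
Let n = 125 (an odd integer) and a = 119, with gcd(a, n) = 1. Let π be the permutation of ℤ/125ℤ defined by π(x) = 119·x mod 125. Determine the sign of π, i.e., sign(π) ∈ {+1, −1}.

Start at x=79: 79 → 26 → 94 → 61 → 9 → 71 → 74 → … (one orbit).
π_119 has 7 disjoint cycles with lengths [50, 50, 10, 10, 2, 2, 1] on {0,…,124}.
7 cycles on 125: each ℓ→(−1)^(ℓ−1), product (−1)^118 = +1.
The Jacobi symbol (119|125) = +1 (Zolotarev) agrees.

+1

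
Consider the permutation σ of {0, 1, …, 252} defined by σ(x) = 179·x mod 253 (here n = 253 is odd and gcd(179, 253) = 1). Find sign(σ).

+1

Start at x=177: 177 → 58 → 9 → 93 → 202 → 232 → 36 → … (one orbit).
Cycle type of π: 55×4 + 11×2 + 5×2 + 1; total 9 cycles.
With 9 cycles on 253 points, sign = (−1)^{253−9} = +1.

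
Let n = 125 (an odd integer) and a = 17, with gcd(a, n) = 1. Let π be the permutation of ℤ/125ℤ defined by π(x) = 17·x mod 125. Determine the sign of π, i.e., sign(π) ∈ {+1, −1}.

-1

Start at x=51: 51 → 117 → 114 → 63 → 71 → 82 → 19 → … (one orbit).
4 cycles of lengths [100, 20, 4, 1].
Σ(ℓ_i−1) = 125−4 = 121; sign = (−1)^121 = -1.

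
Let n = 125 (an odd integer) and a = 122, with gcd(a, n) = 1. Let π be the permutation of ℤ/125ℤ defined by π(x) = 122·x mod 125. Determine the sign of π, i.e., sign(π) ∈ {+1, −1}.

-1

Orbit of 11 under x↦122x: [11, 92, 99, 78, 16, 77, 19]… (length divides ord_125(122)).
π_122 has 4 disjoint cycles with lengths [100, 20, 4, 1] on {0,…,124}.
n − c = 125 − 4 = 121; sign = (−1)^121 = -1.
Via Zolotarev, sign(π_{122}) = (122|125) = -1.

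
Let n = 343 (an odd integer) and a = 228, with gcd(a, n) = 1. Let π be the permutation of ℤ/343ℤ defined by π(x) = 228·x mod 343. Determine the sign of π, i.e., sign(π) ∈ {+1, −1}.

Trace 302: π^k(302) = [302, 256, 58, 190, 102, 275, 274] for k=0..6.
The orbit structure of x ↦ 228x mod 343: 7 orbits of sizes [147, 147, 21, 21, 3, 3, 1].
343 − 7 = 336 transpositions; sign(π) = (−1)^336 = +1.
Via Zolotarev, sign(π_{228}) = (228|343) = +1.

+1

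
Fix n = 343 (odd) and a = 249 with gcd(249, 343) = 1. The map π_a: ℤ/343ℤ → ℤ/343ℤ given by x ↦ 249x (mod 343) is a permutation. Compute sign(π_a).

Start at x=267: 267 → 284 → 58 → 36 → 46 → 135 → 1 → … (one orbit).
π_249 has 7 disjoint cycles with lengths [147, 147, 21, 21, 3, 3, 1] on {0,…,342}.
With 7 cycles on 343 points, sign = (−1)^{343−7} = +1.

+1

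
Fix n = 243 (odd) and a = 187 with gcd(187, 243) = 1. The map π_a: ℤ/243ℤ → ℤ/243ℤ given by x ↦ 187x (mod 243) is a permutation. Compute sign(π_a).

+1

Orbit of 130 under x↦187x: [130, 10, 169, 13, 1, 187, 220]… (length divides ord_243(187)).
Cycle lengths of π_187 on ℤ/243ℤ: [81, 81, 27, 27, 9, 9, 3, 3, 1, 1, 1]; 11 cycles in total.
11 cycles on 243: each ℓ→(−1)^(ℓ−1), product (−1)^232 = +1.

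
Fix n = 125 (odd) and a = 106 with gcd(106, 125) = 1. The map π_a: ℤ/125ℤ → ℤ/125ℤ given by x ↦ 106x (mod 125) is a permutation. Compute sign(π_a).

+1

Start at x=56: 56 → 61 → 91 → 21 → 101 → 81 → 86 → … (one orbit).
The orbit structure of x ↦ 106x mod 125: 13 orbits of sizes [25, 25, 25, 25, 5, 5, 5, 5, 1, 1, 1, 1, 1].
Σ(ℓ_i−1) = 125−13 = 112; sign = (−1)^112 = +1.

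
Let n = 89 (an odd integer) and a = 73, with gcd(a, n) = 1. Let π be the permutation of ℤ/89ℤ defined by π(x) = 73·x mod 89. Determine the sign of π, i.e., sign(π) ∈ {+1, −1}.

+1

Orbit of 87 under x↦73x: [87, 32, 22, 4, 25, 45, 81]… (length divides ord_89(73)).
Cycle type of π: 22×4 + 1; total 5 cycles.
sign(π) = (−1)^{n − #cycles} = (−1)^{89−5} = (−1)^84 = +1.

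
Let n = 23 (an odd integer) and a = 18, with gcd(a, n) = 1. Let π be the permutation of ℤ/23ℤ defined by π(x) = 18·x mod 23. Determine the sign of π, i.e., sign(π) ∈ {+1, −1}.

+1

Start at x=6: 6 → 16 → 12 → 9 → 1 → 18 → 2 → … (one orbit).
Cycle lengths of π_18 on ℤ/23ℤ: [11, 11, 1]; 3 cycles in total.
Σ(ℓ_i−1) = 23−3 = 20; sign = (−1)^20 = +1.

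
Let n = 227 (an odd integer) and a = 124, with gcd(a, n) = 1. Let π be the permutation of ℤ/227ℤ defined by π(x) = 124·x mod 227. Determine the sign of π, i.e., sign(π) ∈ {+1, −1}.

Orbit of 117 under x↦124x: [117, 207, 17, 65, 115, 186, 137]… (length divides ord_227(124)).
2 cycles of lengths [226, 1].
Σ(ℓ_i−1) = 227−2 = 225; sign = (−1)^225 = -1.
The Jacobi symbol (124|227) = -1 (Zolotarev) agrees.

-1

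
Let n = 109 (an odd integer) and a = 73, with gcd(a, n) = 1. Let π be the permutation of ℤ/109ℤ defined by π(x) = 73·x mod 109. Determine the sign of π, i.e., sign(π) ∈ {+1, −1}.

+1

Start at x=38: 38 → 49 → 89 → 66 → 22 → 80 → 63 → … (one orbit).
π_73 has 5 disjoint cycles with lengths [27, 27, 27, 27, 1] on {0,…,108}.
n − c = 109 − 5 = 104; sign = (−1)^104 = +1.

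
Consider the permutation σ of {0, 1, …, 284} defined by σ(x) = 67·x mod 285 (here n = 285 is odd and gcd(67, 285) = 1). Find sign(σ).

Orbit of 238 under x↦67x: [238, 271, 202, 139, 193, 106, 262]… (length divides ord_285(67)).
Cycle type of π: 36×6 + 18×3 + 4×3 + 1×3; total 15 cycles.
15 cycles on 285: each ℓ→(−1)^(ℓ−1), product (−1)^270 = +1.

+1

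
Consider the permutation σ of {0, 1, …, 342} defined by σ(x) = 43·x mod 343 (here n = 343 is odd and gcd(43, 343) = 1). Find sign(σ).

+1

Trace 22: π^k(22) = [22, 260, 204, 197, 239, 330, 127] for k=0..6.
Cycle type of π: 49×6 + 7×6 + 1×7; total 19 cycles.
sign(π) = (−1)^{n − #cycles} = (−1)^{343−19} = (−1)^324 = +1.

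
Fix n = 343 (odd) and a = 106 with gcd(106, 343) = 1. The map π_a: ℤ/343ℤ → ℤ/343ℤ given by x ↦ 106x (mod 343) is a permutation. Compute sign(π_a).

+1

Trace 155: π^k(155) = [155, 309, 169, 78, 36, 43, 99] for k=0..6.
Cycle type of π: 49×6 + 7×6 + 1×7; total 19 cycles.
19 cycles on 343: each ℓ→(−1)^(ℓ−1), product (−1)^324 = +1.
The Jacobi symbol (106|343) = +1 (Zolotarev) agrees.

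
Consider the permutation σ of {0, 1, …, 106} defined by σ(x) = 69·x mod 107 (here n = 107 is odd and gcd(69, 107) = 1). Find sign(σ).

Trace 89: π^k(89) = [89, 42, 9, 86, 49, 64, 29] for k=0..6.
Cycle lengths of π_69 on ℤ/107ℤ: [53, 53, 1]; 3 cycles in total.
With 3 cycles on 107 points, sign = (−1)^{107−3} = +1.
Via Zolotarev, sign(π_{69}) = (69|107) = +1.

+1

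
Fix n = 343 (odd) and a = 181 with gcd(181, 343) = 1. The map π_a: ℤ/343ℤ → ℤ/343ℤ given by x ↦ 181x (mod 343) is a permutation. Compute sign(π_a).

Start at x=274: 274 → 202 → 204 → 223 → 232 → 146 → 15 → … (one orbit).
10 cycles of lengths [98, 98, 98, 14, 14, 14, 2, 2, 2, 1].
n − c = 343 − 10 = 333; sign = (−1)^333 = -1.
Zolotarev: (181|343) = -1, matching the cycle-count sign.

-1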